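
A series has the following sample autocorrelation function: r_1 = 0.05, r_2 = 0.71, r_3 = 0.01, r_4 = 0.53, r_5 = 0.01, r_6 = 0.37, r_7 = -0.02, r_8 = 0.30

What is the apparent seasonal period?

The largest autocorrelation is r_2 = 0.71, with weaker echoes at lags 4 (0.53), 6 (0.37) and 8 (0.30); the remaining lags stay at or below 0.05.
The dominant spike at lag 2 indicates a seasonal period of 2.

2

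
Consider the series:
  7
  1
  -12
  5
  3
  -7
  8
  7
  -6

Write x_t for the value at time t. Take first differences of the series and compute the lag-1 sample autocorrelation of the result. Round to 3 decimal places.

First differences Δx: -6, -13, 17, -2, -10, 15, -1, -13
Mean of differences = -1.6250
Numerator Σ(Δx_t−Δx̄)(Δx_{t+1}−Δx̄) = -301.8906
Denominator Σ(Δx_t−Δx̄)² = 971.8750
r_1(Δx) = -301.8906 / 971.8750 = -0.311

-0.311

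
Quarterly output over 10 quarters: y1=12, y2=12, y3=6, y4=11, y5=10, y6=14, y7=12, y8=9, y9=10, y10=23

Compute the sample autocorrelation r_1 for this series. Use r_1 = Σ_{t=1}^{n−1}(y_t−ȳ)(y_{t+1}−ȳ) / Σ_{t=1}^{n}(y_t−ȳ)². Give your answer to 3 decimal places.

Mean ȳ = (12 + 12 + 6 + 11 + 10 + 14 + 12 + 9 + 10 + 23)/10 = 11.9000
Numerator Σ_{t=1}^{9}(y_t−ȳ)(y_{t+1}−ȳ) = -13.2100
Denominator Σ(y_t−ȳ)² = 178.9000
r_1 = -13.2100 / 178.9000 = -0.074

-0.074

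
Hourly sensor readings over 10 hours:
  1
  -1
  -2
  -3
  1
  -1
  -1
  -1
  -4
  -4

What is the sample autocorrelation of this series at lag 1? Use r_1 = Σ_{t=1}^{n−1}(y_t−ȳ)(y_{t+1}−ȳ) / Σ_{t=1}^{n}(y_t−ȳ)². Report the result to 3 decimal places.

Mean ȳ = (1 − 1 − 2 − 3 + 1 − 1 − 1 − 1 − 4 − 4)/10 = -1.5000
Numerator Σ_{t=1}^{9}(y_t−ȳ)(y_{t+1}−ȳ) = 4.7500
Denominator Σ(y_t−ȳ)² = 28.5000
r_1 = 4.7500 / 28.5000 = 0.167

0.167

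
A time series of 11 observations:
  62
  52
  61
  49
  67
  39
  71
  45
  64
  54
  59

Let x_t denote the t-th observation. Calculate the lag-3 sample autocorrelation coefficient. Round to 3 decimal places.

Mean x̄ = (62 + 52 + 61 + 49 + 67 + 39 + 71 + 45 + 64 + 54 + 59)/11 = 56.6364
Numerator Σ_{t=1}^{8}(x_t−x̄)(x_{t+3}−x̄) = -591.4876
Denominator Σ(x_t−x̄)² = 954.5455
r_3 = -591.4876 / 954.5455 = -0.620

-0.620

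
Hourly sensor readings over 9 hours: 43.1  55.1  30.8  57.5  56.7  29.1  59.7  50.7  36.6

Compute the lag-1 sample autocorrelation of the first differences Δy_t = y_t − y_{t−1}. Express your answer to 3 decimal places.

First differences Δy: 12.0, -24.3, 26.7, -0.8, -27.6, 30.6, -9.0, -14.1
Mean of differences = -0.8125
Numerator Σ(Δy_t−Δȳ)(Δy_{t+1}−Δȳ) = -1936.9852
Denominator Σ(Δy_t−Δȳ)² = 3420.6688
r_1(Δy) = -1936.9852 / 3420.6688 = -0.566

-0.566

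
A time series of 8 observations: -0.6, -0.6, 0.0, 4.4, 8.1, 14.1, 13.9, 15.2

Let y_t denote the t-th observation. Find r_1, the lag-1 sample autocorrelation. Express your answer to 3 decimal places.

0.709

Mean ȳ = (-0.6 − 0.6 + 0.0 + 4.4 + 8.1 + 14.1 + 13.9 + 15.2)/8 = 6.8125
Deviations from mean: -7.4125, -7.4125, -6.8125, -2.4125, 1.2875, 7.2875, 7.0875, 8.3875
Σ(y_t−ȳ)(y_{t+1}−ȳ) = (54.9452) + (50.4977) + (16.4352) + (-3.1061) + (9.3827) + (51.6502) + (59.4464) = 239.2511
Denominator Σ(y_t−ȳ)² = 337.4688
r_1 = 239.2511 / 337.4688 = 0.709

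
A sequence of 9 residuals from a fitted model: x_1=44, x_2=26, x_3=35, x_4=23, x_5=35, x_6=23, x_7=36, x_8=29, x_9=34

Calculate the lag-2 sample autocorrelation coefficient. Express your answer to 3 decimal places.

0.578

Mean x̄ = (44 + 26 + 35 + 23 + 35 + 23 + 36 + 29 + 34)/9 = 31.6667
Numerator Σ_{t=1}^{7}(x_t−x̄)(x_{t+2}−x̄) = 224.1111
Denominator Σ(x_t−x̄)² = 388.0000
r_2 = 224.1111 / 388.0000 = 0.578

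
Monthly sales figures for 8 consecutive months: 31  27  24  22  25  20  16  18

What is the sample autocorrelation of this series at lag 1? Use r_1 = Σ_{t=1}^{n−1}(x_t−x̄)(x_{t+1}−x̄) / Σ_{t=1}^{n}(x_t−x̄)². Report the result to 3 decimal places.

0.488

Mean x̄ = (31 + 27 + 24 + 22 + 25 + 20 + 16 + 18)/8 = 22.8750
Deviations from mean: 8.1250, 4.1250, 1.1250, -0.8750, 2.1250, -2.8750, -6.8750, -4.8750
Σ(x_t−x̄)(x_{t+1}−x̄) = (33.5156) + (4.6406) + (-0.9844) + (-1.8594) + (-6.1094) + (19.7656) + (33.5156) = 82.4844
Denominator Σ(x_t−x̄)² = 168.8750
r_1 = 82.4844 / 168.8750 = 0.488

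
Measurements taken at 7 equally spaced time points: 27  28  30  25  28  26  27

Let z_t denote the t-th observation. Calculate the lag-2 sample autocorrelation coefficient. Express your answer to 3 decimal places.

Mean z̄ = (27 + 28 + 30 + 25 + 28 + 26 + 27)/7 = 27.2857
Deviations from mean: -0.2857, 0.7143, 2.7143, -2.2857, 0.7143, -1.2857, -0.2857
Numerator Σ_{t=1}^{5}(z_t−z̄)(z_{t+2}−z̄) = 2.2653
Denominator Σ(z_t−z̄)² = 15.4286
r_2 = 2.2653 / 15.4286 = 0.147

0.147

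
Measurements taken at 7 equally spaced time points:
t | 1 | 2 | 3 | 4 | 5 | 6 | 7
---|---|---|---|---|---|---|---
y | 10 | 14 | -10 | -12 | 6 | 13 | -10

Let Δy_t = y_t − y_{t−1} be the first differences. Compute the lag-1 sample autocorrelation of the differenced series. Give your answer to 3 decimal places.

First differences Δy: 4, -24, -2, 18, 7, -23
Mean of differences = -3.3333
Numerator Σ(Δy_t−Δȳ)(Δy_{t+1}−Δȳ) = -133.4444
Denominator Σ(Δy_t−Δȳ)² = 1431.3333
r_1(Δy) = -133.4444 / 1431.3333 = -0.093

-0.093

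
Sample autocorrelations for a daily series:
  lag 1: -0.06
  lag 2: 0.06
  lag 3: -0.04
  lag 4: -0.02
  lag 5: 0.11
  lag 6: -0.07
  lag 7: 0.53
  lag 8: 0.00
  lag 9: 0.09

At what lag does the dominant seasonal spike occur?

The largest autocorrelation is r_7 = 0.53; the remaining lags stay at or below 0.11.
The dominant spike at lag 7 indicates a seasonal period of 7.

7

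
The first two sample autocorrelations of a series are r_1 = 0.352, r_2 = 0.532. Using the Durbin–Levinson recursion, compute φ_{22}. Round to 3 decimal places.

φ_{22} = (r_2 − r_1²) / (1 − r_1²)
r_1² = (0.352)² = 0.123904
Numerator = 0.532 − 0.1239 = 0.4081; denominator = 1 − 0.1239 = 0.8761
φ_{22} = 0.4081 / 0.8761 = 0.466

0.466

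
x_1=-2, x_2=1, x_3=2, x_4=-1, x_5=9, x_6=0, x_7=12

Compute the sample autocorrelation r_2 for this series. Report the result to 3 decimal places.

Mean x̄ = (-2 + 1 + 2 − 1 + 9 + 0 + 12)/7 = 3.0000
Deviations from mean: -5.0000, -2.0000, -1.0000, -4.0000, 6.0000, -3.0000, 9.0000
Σ(x_t−x̄)(x_{t+2}−x̄) = (5.0000) + (8.0000) + (-6.0000) + (12.0000) + (54.0000) = 73.0000
Denominator Σ(x_t−x̄)² = 172.0000
r_2 = 73.0000 / 172.0000 = 0.424

0.424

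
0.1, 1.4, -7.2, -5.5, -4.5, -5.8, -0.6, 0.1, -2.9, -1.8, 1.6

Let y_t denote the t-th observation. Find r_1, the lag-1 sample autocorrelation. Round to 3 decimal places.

0.206

Mean ȳ = (0.1 + 1.4 − 7.2 − 5.5 − 4.5 − 5.8 − 0.6 + 0.1 − 2.9 − 1.8 + 1.6)/11 = -2.2818
Numerator Σ_{t=1}^{10}(y_t−ȳ)(y_{t+1}−ȳ) = 19.6206
Denominator Σ(y_t−ȳ)² = 95.2564
r_1 = 19.6206 / 95.2564 = 0.206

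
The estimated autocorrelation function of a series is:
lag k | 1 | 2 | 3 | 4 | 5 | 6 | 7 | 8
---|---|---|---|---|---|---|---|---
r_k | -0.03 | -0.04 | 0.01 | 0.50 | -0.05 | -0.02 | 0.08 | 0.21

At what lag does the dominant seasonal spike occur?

The largest autocorrelation is r_4 = 0.50, with a weaker echo at lag 8 (0.21); the remaining lags stay at or below 0.08.
The dominant spike at lag 4 indicates a seasonal period of 4.

4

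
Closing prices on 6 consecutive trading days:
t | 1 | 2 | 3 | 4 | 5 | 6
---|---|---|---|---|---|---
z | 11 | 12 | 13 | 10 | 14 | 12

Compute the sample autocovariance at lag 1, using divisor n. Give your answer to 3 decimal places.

-1.000

Mean z̄ = (11 + 12 + 13 + 10 + 14 + 12)/6 = 12.0000
Deviations: -1.0000, 0.0000, 1.0000, -2.0000, 2.0000, 0.0000
Σ_{t=1}^{5}(z_t−z̄)(z_{t+1}−z̄) = -6.0000
γ_1 = -6.0000 / 6 = -1.000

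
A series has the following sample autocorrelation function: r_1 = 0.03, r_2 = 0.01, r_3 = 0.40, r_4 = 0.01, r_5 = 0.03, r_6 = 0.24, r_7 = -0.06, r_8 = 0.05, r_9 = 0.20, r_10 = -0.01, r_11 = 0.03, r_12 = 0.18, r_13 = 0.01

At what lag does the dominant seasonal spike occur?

The largest autocorrelation is r_3 = 0.40, with weaker echoes at lags 6 (0.24), 9 (0.20) and 12 (0.18); the remaining lags stay at or below 0.05.
The dominant spike at lag 3 indicates a seasonal period of 3.

3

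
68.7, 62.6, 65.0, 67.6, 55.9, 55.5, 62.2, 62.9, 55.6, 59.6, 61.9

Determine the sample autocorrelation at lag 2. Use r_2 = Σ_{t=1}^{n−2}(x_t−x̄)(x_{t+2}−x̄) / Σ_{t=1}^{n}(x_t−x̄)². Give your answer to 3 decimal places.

-0.215

Mean x̄ = (68.7 + 62.6 + 65.0 + 67.6 + 55.9 + 55.5 + 62.2 + 62.9 + 55.6 + 59.6 + 61.9)/11 = 61.5909
Numerator Σ_{t=1}^{9}(x_t−x̄)(x_{t+2}−x̄) = -45.2493
Denominator Σ(x_t−x̄)² = 210.8091
r_2 = -45.2493 / 210.8091 = -0.215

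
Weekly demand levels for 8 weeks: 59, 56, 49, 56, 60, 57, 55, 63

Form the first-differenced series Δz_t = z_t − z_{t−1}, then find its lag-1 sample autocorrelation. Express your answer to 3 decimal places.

-0.110

First differences Δz: -3, -7, 7, 4, -3, -2, 8
Mean of differences = 0.5714
Numerator Σ(Δz_t−Δz̄)(Δz_{t+1}−Δz̄) = -21.7551
Denominator Σ(Δz_t−Δz̄)² = 197.7143
r_1(Δz) = -21.7551 / 197.7143 = -0.110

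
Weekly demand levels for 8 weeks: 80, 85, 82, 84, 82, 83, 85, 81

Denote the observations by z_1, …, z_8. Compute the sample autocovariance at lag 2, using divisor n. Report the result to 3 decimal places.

Mean z̄ = (80 + 85 + 82 + 84 + 82 + 83 + 85 + 81)/8 = 82.7500
Σ_{t=1}^{6}(z_t−z̄)(z_{t+2}−z̄) = 3.6250
γ_2 = 3.6250 / 8 = 0.453

0.453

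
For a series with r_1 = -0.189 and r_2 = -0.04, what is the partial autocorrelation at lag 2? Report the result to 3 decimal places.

φ_{22} = (r_2 − r_1²) / (1 − r_1²)
r_1² = (-0.189)² = 0.035721
Numerator = -0.04 − 0.0357 = -0.0757; denominator = 1 − 0.0357 = 0.9643
φ_{22} = -0.0757 / 0.9643 = -0.079

-0.079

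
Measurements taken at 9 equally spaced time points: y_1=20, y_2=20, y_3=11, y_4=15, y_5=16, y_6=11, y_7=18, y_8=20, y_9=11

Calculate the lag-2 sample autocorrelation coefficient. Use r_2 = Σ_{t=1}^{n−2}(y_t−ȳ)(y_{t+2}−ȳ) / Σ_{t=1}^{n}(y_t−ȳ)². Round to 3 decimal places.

-0.401

Mean ȳ = (20 + 20 + 11 + 15 + 16 + 11 + 18 + 20 + 11)/9 = 15.7778
Numerator Σ_{t=1}^{7}(y_t−ȳ)(y_{t+2}−ȳ) = -51.0988
Denominator Σ(y_t−ȳ)² = 127.5556
r_2 = -51.0988 / 127.5556 = -0.401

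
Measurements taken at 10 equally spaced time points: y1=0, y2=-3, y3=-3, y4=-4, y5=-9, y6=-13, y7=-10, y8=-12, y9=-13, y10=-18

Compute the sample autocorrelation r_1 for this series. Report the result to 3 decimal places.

0.577

Mean ȳ = (0 − 3 − 3 − 4 − 9 − 13 − 10 − 12 − 13 − 18)/10 = -8.5000
Numerator Σ_{t=1}^{9}(y_t−ȳ)(y_{t+1}−ȳ) = 172.2500
Denominator Σ(y_t−ȳ)² = 298.5000
r_1 = 172.2500 / 298.5000 = 0.577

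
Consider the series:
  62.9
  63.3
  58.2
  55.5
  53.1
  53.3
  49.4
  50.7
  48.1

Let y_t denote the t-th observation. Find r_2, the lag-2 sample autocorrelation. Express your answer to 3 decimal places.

0.321

Mean ȳ = (62.9 + 63.3 + 58.2 + 55.5 + 53.1 + 53.3 + 49.4 + 50.7 + 48.1)/9 = 54.9444
Σ(y_t−ȳ)(y_{t+2}−ȳ) = (25.8998) + (4.6420) + (-6.0047) + (-0.9136) + (10.2264) + (6.9798) + (37.9486) = 78.7783
Denominator Σ(y_t−ȳ)² = 245.7222
r_2 = 78.7783 / 245.7222 = 0.321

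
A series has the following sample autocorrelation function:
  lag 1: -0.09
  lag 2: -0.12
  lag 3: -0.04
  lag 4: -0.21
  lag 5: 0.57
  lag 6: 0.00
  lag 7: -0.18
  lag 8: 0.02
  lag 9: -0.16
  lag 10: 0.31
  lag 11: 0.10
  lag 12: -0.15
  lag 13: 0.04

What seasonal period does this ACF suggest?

The largest autocorrelation is r_5 = 0.57, with a weaker echo at lag 10 (0.31); the remaining lags stay at or below 0.10.
The dominant spike at lag 5 indicates a seasonal period of 5.

5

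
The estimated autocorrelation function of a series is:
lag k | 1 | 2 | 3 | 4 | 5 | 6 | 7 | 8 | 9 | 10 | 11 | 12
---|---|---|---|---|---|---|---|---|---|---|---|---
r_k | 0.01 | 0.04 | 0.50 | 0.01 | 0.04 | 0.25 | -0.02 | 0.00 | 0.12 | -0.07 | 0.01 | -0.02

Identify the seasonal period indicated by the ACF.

3

The largest autocorrelation is r_3 = 0.50, with a weaker echo at lag 6 (0.25); the remaining lags stay at or below 0.12.
The dominant spike at lag 3 indicates a seasonal period of 3.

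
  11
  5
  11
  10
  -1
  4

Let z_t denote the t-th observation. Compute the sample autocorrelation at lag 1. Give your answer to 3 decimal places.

-0.044

Mean z̄ = (11 + 5 + 11 + 10 − 1 + 4)/6 = 6.6667
Deviations from mean: 4.3333, -1.6667, 4.3333, 3.3333, -7.6667, -2.6667
Σ(z_t−z̄)(z_{t+1}−z̄) = (-7.2222) + (-7.2222) + (14.4444) + (-25.5556) + (20.4444) = -5.1111
Denominator Σ(z_t−z̄)² = 117.3333
r_1 = -5.1111 / 117.3333 = -0.044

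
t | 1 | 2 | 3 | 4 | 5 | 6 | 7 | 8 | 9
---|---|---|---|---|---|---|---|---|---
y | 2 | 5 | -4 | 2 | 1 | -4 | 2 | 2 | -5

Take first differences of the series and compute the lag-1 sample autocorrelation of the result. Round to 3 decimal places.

-0.500

First differences Δy: 3, -9, 6, -1, -5, 6, 0, -7
Mean of differences = -0.8750
Numerator Σ(Δy_t−Δȳ)(Δy_{t+1}−Δȳ) = -115.3906
Denominator Σ(Δy_t−Δȳ)² = 230.8750
r_1(Δy) = -115.3906 / 230.8750 = -0.500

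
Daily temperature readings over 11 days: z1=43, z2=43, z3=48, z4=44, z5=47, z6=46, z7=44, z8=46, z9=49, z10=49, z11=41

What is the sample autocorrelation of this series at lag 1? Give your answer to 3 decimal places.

-0.116

Mean z̄ = (43 + 43 + 48 + 44 + 47 + 46 + 44 + 46 + 49 + 49 + 41)/11 = 45.4545
Numerator Σ_{t=1}^{10}(z_t−z̄)(z_{t+1}−z̄) = -8.2066
Denominator Σ(z_t−z̄)² = 70.7273
r_1 = -8.2066 / 70.7273 = -0.116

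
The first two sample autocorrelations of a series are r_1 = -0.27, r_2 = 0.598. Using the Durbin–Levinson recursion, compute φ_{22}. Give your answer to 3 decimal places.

φ_{22} = (r_2 − r_1²) / (1 − r_1²)
r_1² = (-0.27)² = 0.0729
Numerator = 0.598 − 0.0729 = 0.5251; denominator = 1 − 0.0729 = 0.9271
φ_{22} = 0.5251 / 0.9271 = 0.566

0.566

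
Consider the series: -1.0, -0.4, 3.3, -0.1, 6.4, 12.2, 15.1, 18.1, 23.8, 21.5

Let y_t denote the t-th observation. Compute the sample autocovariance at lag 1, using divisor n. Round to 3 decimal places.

Mean ȳ = (-1.0 − 0.4 + 3.3 − 0.1 + 6.4 + 12.2 + 15.1 + 18.1 + 23.8 + 21.5)/10 = 9.8900
Σ_{t=1}^{9}(y_t−ȳ)(y_{t+1}−ȳ) = 603.0119
γ_1 = 603.0119 / 10 = 60.301

60.301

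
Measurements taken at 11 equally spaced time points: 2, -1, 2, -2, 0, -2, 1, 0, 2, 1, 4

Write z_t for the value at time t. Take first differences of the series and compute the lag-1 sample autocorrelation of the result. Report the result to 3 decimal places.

-0.754

First differences Δz: -3, 3, -4, 2, -2, 3, -1, 2, -1, 3
Mean of differences = 0.2000
Numerator Σ(Δz_t−Δz̄)(Δz_{t+1}−Δz̄) = -49.4400
Denominator Σ(Δz_t−Δz̄)² = 65.6000
r_1(Δz) = -49.4400 / 65.6000 = -0.754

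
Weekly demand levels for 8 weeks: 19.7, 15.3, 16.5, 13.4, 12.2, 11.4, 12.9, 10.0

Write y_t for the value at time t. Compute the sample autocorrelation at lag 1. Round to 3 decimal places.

Mean ȳ = (19.7 + 15.3 + 16.5 + 13.4 + 12.2 + 11.4 + 12.9 + 10.0)/8 = 13.9250
Deviations from mean: 5.7750, 1.3750, 2.5750, -0.5250, -1.7250, -2.5250, -1.0250, -3.9250
Numerator Σ_{t=1}^{7}(y_t−ȳ)(y_{t+1}−ȳ) = 22.0019
Denominator Σ(y_t−ȳ)² = 67.9550
r_1 = 22.0019 / 67.9550 = 0.324

0.324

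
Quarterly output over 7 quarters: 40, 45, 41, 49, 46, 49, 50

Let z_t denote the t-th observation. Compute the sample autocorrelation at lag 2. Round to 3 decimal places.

0.370

Mean z̄ = (40 + 45 + 41 + 49 + 46 + 49 + 50)/7 = 45.7143
Numerator Σ_{t=1}^{5}(z_t−z̄)(z_{t+2}−z̄) = 35.2653
Denominator Σ(z_t−z̄)² = 95.4286
r_2 = 35.2653 / 95.4286 = 0.370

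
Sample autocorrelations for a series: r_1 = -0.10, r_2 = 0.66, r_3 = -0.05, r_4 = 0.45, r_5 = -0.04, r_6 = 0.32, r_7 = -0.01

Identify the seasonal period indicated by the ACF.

The largest autocorrelation is r_2 = 0.66, with weaker echoes at lags 4 (0.45) and 6 (0.32); the remaining lags stay at or below -0.01.
The dominant spike at lag 2 indicates a seasonal period of 2.

2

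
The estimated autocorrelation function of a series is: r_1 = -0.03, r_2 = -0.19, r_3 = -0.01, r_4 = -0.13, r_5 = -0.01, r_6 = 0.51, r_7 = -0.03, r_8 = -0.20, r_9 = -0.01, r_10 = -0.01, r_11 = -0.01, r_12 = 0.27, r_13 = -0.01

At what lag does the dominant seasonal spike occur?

6

The largest autocorrelation is r_6 = 0.51, with a weaker echo at lag 12 (0.27); the remaining lags stay at or below -0.01.
The dominant spike at lag 6 indicates a seasonal period of 6.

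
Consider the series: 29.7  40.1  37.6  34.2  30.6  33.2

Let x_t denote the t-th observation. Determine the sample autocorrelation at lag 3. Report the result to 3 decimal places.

-0.306

Mean x̄ = (29.7 + 40.1 + 37.6 + 34.2 + 30.6 + 33.2)/6 = 34.2333
Deviations from mean: -4.5333, 5.8667, 3.3667, -0.0333, -3.6333, -1.0333
Σ(x_t−x̄)(x_{t+3}−x̄) = (0.1511) + (-21.3156) + (-3.4789) = -24.6433
Denominator Σ(x_t−x̄)² = 80.5733
r_3 = -24.6433 / 80.5733 = -0.306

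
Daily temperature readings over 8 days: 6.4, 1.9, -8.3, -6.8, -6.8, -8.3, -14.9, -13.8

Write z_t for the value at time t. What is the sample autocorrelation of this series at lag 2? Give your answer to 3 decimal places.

Mean z̄ = (6.4 + 1.9 − 8.3 − 6.8 − 6.8 − 8.3 − 14.9 − 13.8)/8 = -6.3250
Deviations from mean: 12.7250, 8.2250, -1.9750, -0.4750, -0.4750, -1.9750, -8.5750, -7.4750
Σ(z_t−z̄)(z_{t+2}−z̄) = (-25.1319) + (-3.9069) + (0.9381) + (0.9381) + (4.0731) + (14.7631) = -8.3263
Denominator Σ(z_t−z̄)² = 367.2350
r_2 = -8.3263 / 367.2350 = -0.023

-0.023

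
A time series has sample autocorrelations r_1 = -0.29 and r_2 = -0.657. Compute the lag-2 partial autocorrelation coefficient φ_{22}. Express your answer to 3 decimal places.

-0.809

φ_{22} = (r_2 − r_1²) / (1 − r_1²)
r_1² = (-0.29)² = 0.0841
Numerator = -0.657 − 0.0841 = -0.7411; denominator = 1 − 0.0841 = 0.9159
φ_{22} = -0.7411 / 0.9159 = -0.809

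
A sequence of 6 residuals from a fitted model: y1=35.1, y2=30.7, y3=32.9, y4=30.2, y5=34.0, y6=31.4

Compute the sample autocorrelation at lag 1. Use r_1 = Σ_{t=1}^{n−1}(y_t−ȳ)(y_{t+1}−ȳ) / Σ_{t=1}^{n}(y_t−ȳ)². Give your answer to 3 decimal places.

-0.621

Mean ȳ = (35.1 + 30.7 + 32.9 + 30.2 + 34.0 + 31.4)/6 = 32.3833
Deviations from mean: 2.7167, -1.6833, 0.5167, -2.1833, 1.6167, -0.9833
Σ(y_t−ȳ)(y_{t+1}−ȳ) = (-4.5731) + (-0.8697) + (-1.1281) + (-3.5297) + (-1.5897) = -11.6903
Denominator Σ(y_t−ȳ)² = 18.8283
r_1 = -11.6903 / 18.8283 = -0.621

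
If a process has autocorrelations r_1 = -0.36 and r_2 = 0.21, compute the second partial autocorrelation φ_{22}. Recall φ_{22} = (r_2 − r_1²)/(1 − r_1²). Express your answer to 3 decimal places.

0.092

φ_{22} = (r_2 − r_1²) / (1 − r_1²)
r_1² = (-0.36)² = 0.1296
Numerator = 0.21 − 0.1296 = 0.0804; denominator = 1 − 0.1296 = 0.8704
φ_{22} = 0.0804 / 0.8704 = 0.092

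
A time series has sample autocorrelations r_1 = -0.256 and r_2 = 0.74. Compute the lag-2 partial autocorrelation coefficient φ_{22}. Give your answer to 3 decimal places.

φ_{22} = (r_2 − r_1²) / (1 − r_1²)
r_1² = (-0.256)² = 0.065536
Numerator = 0.74 − 0.0655 = 0.6745; denominator = 1 − 0.0655 = 0.9345
φ_{22} = 0.6745 / 0.9345 = 0.722

0.722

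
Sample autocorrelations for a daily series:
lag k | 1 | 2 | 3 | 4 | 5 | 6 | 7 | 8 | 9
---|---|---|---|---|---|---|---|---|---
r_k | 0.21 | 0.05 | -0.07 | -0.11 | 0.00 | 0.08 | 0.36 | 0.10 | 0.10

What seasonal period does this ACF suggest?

The largest autocorrelation is r_7 = 0.36; the remaining lags stay at or below 0.21. The elevated value at lag 1 (0.21), dropping to 0.05 at lag 2, reflects decaying short-term dependence rather than seasonality.
The dominant spike at lag 7 indicates a seasonal period of 7.

7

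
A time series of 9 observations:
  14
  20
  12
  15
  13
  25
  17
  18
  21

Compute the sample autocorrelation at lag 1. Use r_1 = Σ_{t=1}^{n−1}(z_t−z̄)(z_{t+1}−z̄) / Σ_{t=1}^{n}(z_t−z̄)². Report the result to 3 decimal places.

-0.239

Mean z̄ = (14 + 20 + 12 + 15 + 13 + 25 + 17 + 18 + 21)/9 = 17.2222
Numerator Σ_{t=1}^{8}(z_t−z̄)(z_{t+1}−z̄) = -34.2716
Denominator Σ(z_t−z̄)² = 143.5556
r_1 = -34.2716 / 143.5556 = -0.239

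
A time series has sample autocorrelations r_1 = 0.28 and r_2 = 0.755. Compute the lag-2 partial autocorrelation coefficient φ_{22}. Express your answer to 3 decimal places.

0.734

φ_{22} = (r_2 − r_1²) / (1 − r_1²)
r_1² = (0.28)² = 0.0784
Numerator = 0.755 − 0.0784 = 0.6766; denominator = 1 − 0.0784 = 0.9216
φ_{22} = 0.6766 / 0.9216 = 0.734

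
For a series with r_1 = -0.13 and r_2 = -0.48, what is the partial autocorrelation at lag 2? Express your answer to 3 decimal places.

φ_{22} = (r_2 − r_1²) / (1 − r_1²)
r_1² = (-0.13)² = 0.0169
Numerator = -0.48 − 0.0169 = -0.4969; denominator = 1 − 0.0169 = 0.9831
φ_{22} = -0.4969 / 0.9831 = -0.505

-0.505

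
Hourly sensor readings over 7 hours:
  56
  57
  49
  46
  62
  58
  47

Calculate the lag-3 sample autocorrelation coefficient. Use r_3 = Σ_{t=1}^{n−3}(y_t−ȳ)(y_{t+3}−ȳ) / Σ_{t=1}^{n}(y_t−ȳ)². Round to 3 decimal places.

Mean ȳ = (56 + 57 + 49 + 46 + 62 + 58 + 47)/7 = 53.5714
Deviations from mean: 2.4286, 3.4286, -4.5714, -7.5714, 8.4286, 4.4286, -6.5714
Σ(y_t−ȳ)(y_{t+3}−ȳ) = (-18.3878) + (28.8980) + (-20.2449) + (49.7551) = 40.0204
Denominator Σ(y_t−ȳ)² = 229.7143
r_3 = 40.0204 / 229.7143 = 0.174

0.174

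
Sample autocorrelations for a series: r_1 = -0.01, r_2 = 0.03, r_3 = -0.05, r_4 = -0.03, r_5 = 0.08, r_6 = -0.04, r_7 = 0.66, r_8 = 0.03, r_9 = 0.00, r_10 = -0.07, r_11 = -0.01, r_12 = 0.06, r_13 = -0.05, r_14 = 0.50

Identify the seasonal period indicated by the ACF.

7

The largest autocorrelation is r_7 = 0.66, with a weaker echo at lag 14 (0.50); the remaining lags stay at or below 0.08.
The dominant spike at lag 7 indicates a seasonal period of 7.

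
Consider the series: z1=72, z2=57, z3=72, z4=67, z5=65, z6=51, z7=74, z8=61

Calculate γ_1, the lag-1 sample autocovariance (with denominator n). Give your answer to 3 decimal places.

-32.564

Mean z̄ = (72 + 57 + 72 + 67 + 65 + 51 + 74 + 61)/8 = 64.8750
Deviations: 7.1250, -7.8750, 7.1250, 2.1250, 0.1250, -13.8750, 9.1250, -3.8750
Σ_{t=1}^{7}(z_t−z̄)(z_{t+1}−z̄) = -260.5156
γ_1 = -260.5156 / 8 = -32.564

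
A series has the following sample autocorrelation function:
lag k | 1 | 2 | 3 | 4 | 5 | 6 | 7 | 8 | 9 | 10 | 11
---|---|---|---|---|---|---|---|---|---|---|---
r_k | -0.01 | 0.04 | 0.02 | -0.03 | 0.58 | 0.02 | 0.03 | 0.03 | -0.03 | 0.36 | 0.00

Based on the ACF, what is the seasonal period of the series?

5

The largest autocorrelation is r_5 = 0.58, with a weaker echo at lag 10 (0.36); the remaining lags stay at or below 0.04.
The dominant spike at lag 5 indicates a seasonal period of 5.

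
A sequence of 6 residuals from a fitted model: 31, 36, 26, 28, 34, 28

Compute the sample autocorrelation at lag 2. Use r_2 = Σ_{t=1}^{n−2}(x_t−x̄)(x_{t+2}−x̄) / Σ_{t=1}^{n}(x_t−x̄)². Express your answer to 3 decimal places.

-0.338

Mean x̄ = (31 + 36 + 26 + 28 + 34 + 28)/6 = 30.5000
Deviations from mean: 0.5000, 5.5000, -4.5000, -2.5000, 3.5000, -2.5000
Σ(x_t−x̄)(x_{t+2}−x̄) = (-2.2500) + (-13.7500) + (-15.7500) + (6.2500) = -25.5000
Denominator Σ(x_t−x̄)² = 75.5000
r_2 = -25.5000 / 75.5000 = -0.338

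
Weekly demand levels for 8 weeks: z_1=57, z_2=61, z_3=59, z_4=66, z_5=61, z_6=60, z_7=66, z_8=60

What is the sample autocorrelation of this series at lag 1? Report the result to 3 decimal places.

Mean z̄ = (57 + 61 + 59 + 66 + 61 + 60 + 66 + 60)/8 = 61.2500
Deviations from mean: -4.2500, -0.2500, -2.2500, 4.7500, -0.2500, -1.2500, 4.7500, -1.2500
Numerator Σ_{t=1}^{7}(z_t−z̄)(z_{t+1}−z̄) = -21.8125
Denominator Σ(z_t−z̄)² = 71.5000
r_1 = -21.8125 / 71.5000 = -0.305

-0.305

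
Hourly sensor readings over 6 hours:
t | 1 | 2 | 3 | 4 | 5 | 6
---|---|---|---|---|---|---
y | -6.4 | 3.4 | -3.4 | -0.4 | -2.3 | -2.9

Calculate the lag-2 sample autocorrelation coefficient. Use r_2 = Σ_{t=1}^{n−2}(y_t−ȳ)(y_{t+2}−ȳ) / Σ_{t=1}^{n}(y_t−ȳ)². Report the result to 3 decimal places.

0.255

Mean ȳ = (-6.4 + 3.4 − 3.4 − 0.4 − 2.3 − 2.9)/6 = -2.0000
Numerator Σ_{t=1}^{4}(y_t−ȳ)(y_{t+2}−ȳ) = 13.7800
Denominator Σ(y_t−ȳ)² = 53.9400
r_2 = 13.7800 / 53.9400 = 0.255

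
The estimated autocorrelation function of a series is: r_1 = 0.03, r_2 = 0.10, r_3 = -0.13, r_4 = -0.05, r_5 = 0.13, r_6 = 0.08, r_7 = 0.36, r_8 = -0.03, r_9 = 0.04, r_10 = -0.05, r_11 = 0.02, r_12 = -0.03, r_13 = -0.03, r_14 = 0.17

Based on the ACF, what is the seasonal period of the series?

The largest autocorrelation is r_7 = 0.36, with a weaker echo at lag 14 (0.17); the remaining lags stay at or below 0.13.
The dominant spike at lag 7 indicates a seasonal period of 7.

7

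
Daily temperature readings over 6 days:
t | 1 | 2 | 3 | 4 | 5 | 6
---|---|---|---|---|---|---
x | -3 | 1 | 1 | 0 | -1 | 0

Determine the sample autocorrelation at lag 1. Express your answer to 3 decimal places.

-0.157

Mean x̄ = (-3 + 1 + 1 + 0 − 1 + 0)/6 = -0.3333
Σ(x_t−x̄)(x_{t+1}−x̄) = (-3.5556) + (1.7778) + (0.4444) + (-0.2222) + (-0.2222) = -1.7778
Denominator Σ(x_t−x̄)² = 11.3333
r_1 = -1.7778 / 11.3333 = -0.157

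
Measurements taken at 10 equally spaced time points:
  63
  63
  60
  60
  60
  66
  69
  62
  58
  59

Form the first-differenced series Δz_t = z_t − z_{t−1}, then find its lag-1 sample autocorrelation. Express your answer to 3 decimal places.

0.157

First differences Δz: 0, -3, 0, 0, 6, 3, -7, -4, 1
Mean of differences = -0.4444
Numerator Σ(Δz_t−Δz̄)(Δz_{t+1}−Δz̄) = 18.5802
Denominator Σ(Δz_t−Δz̄)² = 118.2222
r_1(Δz) = 18.5802 / 118.2222 = 0.157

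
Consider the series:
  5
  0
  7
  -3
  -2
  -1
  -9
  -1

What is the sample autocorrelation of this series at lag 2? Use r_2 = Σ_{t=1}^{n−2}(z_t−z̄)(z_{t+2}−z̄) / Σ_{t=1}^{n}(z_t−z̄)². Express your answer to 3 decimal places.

Mean z̄ = (5 + 0 + 7 − 3 − 2 − 1 − 9 − 1)/8 = -0.5000
Σ(z_t−z̄)(z_{t+2}−z̄) = (41.2500) + (-1.2500) + (-11.2500) + (1.2500) + (12.7500) + (0.2500) = 43.0000
Denominator Σ(z_t−z̄)² = 168.0000
r_2 = 43.0000 / 168.0000 = 0.256

0.256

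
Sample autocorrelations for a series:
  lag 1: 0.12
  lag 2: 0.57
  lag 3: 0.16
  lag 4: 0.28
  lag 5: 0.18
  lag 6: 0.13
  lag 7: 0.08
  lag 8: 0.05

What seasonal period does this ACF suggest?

2

The largest autocorrelation is r_2 = 0.57, with a weaker echo at lag 4 (0.28); the remaining lags stay at or below 0.18.
The dominant spike at lag 2 indicates a seasonal period of 2.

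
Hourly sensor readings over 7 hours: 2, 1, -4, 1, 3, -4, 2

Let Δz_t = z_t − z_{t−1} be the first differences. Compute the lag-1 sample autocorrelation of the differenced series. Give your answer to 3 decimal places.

-0.471

First differences Δz: -1, -5, 5, 2, -7, 6
Mean of differences = 0.0000
Numerator Σ(Δz_t−Δz̄)(Δz_{t+1}−Δz̄) = -66.0000
Denominator Σ(Δz_t−Δz̄)² = 140.0000
r_1(Δz) = -66.0000 / 140.0000 = -0.471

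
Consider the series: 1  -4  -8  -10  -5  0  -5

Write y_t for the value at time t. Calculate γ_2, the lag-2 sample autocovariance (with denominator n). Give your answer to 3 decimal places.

-6.297

Mean ȳ = (1 − 4 − 8 − 10 − 5 + 0 − 5)/7 = -4.4286
Deviations: 5.4286, 0.4286, -3.5714, -5.5714, -0.5714, 4.4286, -0.5714
Σ_{t=1}^{5}(y_t−ȳ)(y_{t+2}−ȳ) = -44.0816
γ_2 = -44.0816 / 7 = -6.297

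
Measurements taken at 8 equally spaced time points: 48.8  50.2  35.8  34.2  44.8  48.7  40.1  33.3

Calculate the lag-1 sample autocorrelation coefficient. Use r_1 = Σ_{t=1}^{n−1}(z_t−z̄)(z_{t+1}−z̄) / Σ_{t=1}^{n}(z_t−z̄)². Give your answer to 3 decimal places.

Mean z̄ = (48.8 + 50.2 + 35.8 + 34.2 + 44.8 + 48.7 + 40.1 + 33.3)/8 = 41.9875
Deviations from mean: 6.8125, 8.2125, -6.1875, -7.7875, 2.8125, 6.7125, -1.8875, -8.6875
Numerator Σ_{t=1}^{7}(z_t−z̄)(z_{t+1}−z̄) = 54.0223
Denominator Σ(z_t−z̄)² = 344.7888
r_1 = 54.0223 / 344.7888 = 0.157

0.157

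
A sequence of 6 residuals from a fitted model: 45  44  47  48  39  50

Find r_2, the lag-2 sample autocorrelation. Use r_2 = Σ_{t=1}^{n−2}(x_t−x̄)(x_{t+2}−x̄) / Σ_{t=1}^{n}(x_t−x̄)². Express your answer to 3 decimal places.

Mean x̄ = (45 + 44 + 47 + 48 + 39 + 50)/6 = 45.5000
Deviations from mean: -0.5000, -1.5000, 1.5000, 2.5000, -6.5000, 4.5000
Σ(x_t−x̄)(x_{t+2}−x̄) = (-0.7500) + (-3.7500) + (-9.7500) + (11.2500) = -3.0000
Denominator Σ(x_t−x̄)² = 73.5000
r_2 = -3.0000 / 73.5000 = -0.041

-0.041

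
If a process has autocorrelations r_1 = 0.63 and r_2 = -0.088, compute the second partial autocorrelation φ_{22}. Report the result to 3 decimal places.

φ_{22} = (r_2 − r_1²) / (1 − r_1²)
r_1² = (0.63)² = 0.3969
Numerator = -0.088 − 0.3969 = -0.4849; denominator = 1 − 0.3969 = 0.6031
φ_{22} = -0.4849 / 0.6031 = -0.804

-0.804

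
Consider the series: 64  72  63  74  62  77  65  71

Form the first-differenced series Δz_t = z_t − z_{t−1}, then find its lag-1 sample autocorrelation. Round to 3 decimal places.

First differences Δz: 8, -9, 11, -12, 15, -12, 6
Mean of differences = 1.0000
Numerator Σ(Δz_t−Δz̄)(Δz_{t+1}−Δz̄) = -729.0000
Denominator Σ(Δz_t−Δz̄)² = 808.0000
r_1(Δz) = -729.0000 / 808.0000 = -0.902

-0.902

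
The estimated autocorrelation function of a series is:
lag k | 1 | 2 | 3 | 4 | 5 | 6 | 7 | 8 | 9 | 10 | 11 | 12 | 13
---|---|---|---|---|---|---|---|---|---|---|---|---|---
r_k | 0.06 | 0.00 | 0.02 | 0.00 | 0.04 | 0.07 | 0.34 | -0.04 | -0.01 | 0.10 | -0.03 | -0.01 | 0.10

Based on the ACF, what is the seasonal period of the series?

7

The largest autocorrelation is r_7 = 0.34; the remaining lags stay at or below 0.10.
The dominant spike at lag 7 indicates a seasonal period of 7.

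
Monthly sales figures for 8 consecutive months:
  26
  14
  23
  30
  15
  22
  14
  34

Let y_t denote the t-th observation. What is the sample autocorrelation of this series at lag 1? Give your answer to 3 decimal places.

-0.450

Mean ȳ = (26 + 14 + 23 + 30 + 15 + 22 + 14 + 34)/8 = 22.2500
Σ(y_t−ȳ)(y_{t+1}−ȳ) = (-30.9375) + (-6.1875) + (5.8125) + (-56.1875) + (1.8125) + (2.0625) + (-96.9375) = -180.5625
Denominator Σ(y_t−ȳ)² = 401.5000
r_1 = -180.5625 / 401.5000 = -0.450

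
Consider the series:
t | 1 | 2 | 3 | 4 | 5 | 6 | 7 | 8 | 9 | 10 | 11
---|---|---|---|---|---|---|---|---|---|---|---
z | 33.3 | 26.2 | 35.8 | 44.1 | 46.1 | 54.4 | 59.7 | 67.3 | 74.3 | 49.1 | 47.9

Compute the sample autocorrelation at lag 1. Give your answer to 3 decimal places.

Mean z̄ = (33.3 + 26.2 + 35.8 + 44.1 + 46.1 + 54.4 + 59.7 + 67.3 + 74.3 + 49.1 + 47.9)/11 = 48.9273
Numerator Σ_{t=1}^{10}(z_t−z̄)(z_{t+1}−z̄) = 1442.3083
Denominator Σ(z_t−z̄)² = 2092.7818
r_1 = 1442.3083 / 2092.7818 = 0.689

0.689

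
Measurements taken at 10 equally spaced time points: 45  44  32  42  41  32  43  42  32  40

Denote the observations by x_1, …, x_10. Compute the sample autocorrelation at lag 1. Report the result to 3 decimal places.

-0.312

Mean x̄ = (45 + 44 + 32 + 42 + 41 + 32 + 43 + 42 + 32 + 40)/10 = 39.3000
Numerator Σ_{t=1}^{9}(x_t−x̄)(x_{t+1}−x̄) = -76.8900
Denominator Σ(x_t−x̄)² = 246.1000
r_1 = -76.8900 / 246.1000 = -0.312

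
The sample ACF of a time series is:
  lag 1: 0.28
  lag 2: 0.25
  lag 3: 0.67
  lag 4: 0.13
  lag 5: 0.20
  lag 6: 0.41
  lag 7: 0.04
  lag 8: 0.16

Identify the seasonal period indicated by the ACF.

3

The largest autocorrelation is r_3 = 0.67, with a weaker echo at lag 6 (0.41); the remaining lags stay at or below 0.28. The elevated value at lag 1 (0.28), dropping to 0.25 at lag 2, reflects decaying short-term dependence rather than seasonality.
The dominant spike at lag 3 indicates a seasonal period of 3.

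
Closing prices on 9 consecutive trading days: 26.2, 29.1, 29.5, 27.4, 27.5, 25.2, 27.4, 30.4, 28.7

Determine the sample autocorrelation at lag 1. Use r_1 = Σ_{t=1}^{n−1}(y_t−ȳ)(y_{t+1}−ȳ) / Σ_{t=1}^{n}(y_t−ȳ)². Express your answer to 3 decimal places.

0.111

Mean ȳ = (26.2 + 29.1 + 29.5 + 27.4 + 27.5 + 25.2 + 27.4 + 30.4 + 28.7)/9 = 27.9333
Numerator Σ_{t=1}^{8}(y_t−ȳ)(y_{t+1}−ȳ) = 2.4189
Denominator Σ(y_t−ȳ)² = 21.7200
r_1 = 2.4189 / 21.7200 = 0.111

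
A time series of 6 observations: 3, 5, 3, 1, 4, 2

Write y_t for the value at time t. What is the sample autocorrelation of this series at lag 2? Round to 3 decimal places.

Mean ȳ = (3 + 5 + 3 + 1 + 4 + 2)/6 = 3.0000
Σ(y_t−ȳ)(y_{t+2}−ȳ) = (0.0000) + (-4.0000) + (0.0000) + (2.0000) = -2.0000
Denominator Σ(y_t−ȳ)² = 10.0000
r_2 = -2.0000 / 10.0000 = -0.200

-0.200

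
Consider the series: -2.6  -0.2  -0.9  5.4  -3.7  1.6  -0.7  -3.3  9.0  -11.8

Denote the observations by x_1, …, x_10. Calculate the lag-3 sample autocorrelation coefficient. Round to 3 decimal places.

0.060

Mean x̄ = (-2.6 − 0.2 − 0.9 + 5.4 − 3.7 + 1.6 − 0.7 − 3.3 + 9.0 − 11.8)/10 = -0.7200
Σ(x_t−x̄)(x_{t+3}−x̄) = (-11.5056) + (-1.5496) + (-0.4176) + (0.1224) + (7.6884) + (22.5504) + (-0.2216) = 16.6668
Denominator Σ(x_t−x̄)² = 279.4560
r_3 = 16.6668 / 279.4560 = 0.060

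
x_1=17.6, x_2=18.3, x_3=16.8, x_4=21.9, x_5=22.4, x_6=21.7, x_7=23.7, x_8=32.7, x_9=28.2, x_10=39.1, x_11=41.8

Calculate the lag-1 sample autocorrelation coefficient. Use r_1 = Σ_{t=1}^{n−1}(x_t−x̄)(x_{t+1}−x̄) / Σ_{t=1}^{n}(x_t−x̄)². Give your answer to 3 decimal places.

0.605

Mean x̄ = (17.6 + 18.3 + 16.8 + 21.9 + 22.4 + 21.7 + 23.7 + 32.7 + 28.2 + 39.1 + 41.8)/11 = 25.8364
Numerator Σ_{t=1}^{10}(x_t−x̄)(x_{t+1}−x̄) = 446.9678
Denominator Σ(x_t−x̄)² = 738.7255
r_1 = 446.9678 / 738.7255 = 0.605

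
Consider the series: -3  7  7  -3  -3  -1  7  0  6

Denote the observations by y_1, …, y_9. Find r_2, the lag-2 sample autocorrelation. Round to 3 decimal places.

Mean ȳ = (-3 + 7 + 7 − 3 − 3 − 1 + 7 + 0 + 6)/9 = 1.8889
Σ(y_t−ȳ)(y_{t+2}−ȳ) = (-24.9877) + (-24.9877) + (-24.9877) + (14.1235) + (-24.9877) + (5.4568) + (21.0123) = -59.3580
Denominator Σ(y_t−ȳ)² = 178.8889
r_2 = -59.3580 / 178.8889 = -0.332

-0.332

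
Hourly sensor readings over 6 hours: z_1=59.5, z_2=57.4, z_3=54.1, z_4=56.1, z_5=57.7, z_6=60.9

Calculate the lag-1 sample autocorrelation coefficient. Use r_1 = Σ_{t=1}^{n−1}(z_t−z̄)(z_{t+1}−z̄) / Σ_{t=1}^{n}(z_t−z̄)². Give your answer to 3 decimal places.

Mean z̄ = (59.5 + 57.4 + 54.1 + 56.1 + 57.7 + 60.9)/6 = 57.6167
Σ(z_t−z̄)(z_{t+1}−z̄) = (-0.4081) + (0.7619) + (5.3336) + (-0.1264) + (0.2736) = 5.8347
Denominator Σ(z_t−z̄)² = 29.0483
r_1 = 5.8347 / 29.0483 = 0.201

0.201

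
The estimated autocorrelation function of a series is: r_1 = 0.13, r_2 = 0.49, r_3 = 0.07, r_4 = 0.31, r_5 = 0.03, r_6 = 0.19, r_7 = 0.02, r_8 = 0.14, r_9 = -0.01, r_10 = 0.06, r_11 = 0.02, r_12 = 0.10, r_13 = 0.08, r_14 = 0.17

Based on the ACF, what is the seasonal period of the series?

2

The largest autocorrelation is r_2 = 0.49, with weaker echoes at lags 4 (0.31), 6 (0.19) and 14 (0.17); the remaining lags stay at or below 0.14.
The dominant spike at lag 2 indicates a seasonal period of 2.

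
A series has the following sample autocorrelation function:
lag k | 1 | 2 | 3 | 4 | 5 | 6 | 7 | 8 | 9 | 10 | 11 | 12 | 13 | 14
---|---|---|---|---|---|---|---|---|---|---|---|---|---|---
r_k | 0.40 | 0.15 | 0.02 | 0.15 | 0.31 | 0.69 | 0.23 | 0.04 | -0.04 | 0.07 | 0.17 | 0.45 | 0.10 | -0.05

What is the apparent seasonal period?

6

The largest autocorrelation is r_6 = 0.69, with a weaker echo at lag 12 (0.45); the remaining lags stay at or below 0.40. The elevated value at lag 1 (0.40), dropping to 0.15 at lag 2, reflects decaying short-term dependence rather than seasonality.
The dominant spike at lag 6 indicates a seasonal period of 6.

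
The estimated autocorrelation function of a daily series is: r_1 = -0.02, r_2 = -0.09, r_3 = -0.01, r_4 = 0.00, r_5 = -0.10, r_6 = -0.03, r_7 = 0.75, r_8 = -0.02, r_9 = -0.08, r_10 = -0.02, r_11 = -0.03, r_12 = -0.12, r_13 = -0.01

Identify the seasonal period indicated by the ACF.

7

The largest autocorrelation is r_7 = 0.75; the remaining lags stay at or below 0.00.
The dominant spike at lag 7 indicates a seasonal period of 7.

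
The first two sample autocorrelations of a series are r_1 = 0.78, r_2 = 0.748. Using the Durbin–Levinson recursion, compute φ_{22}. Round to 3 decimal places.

0.356

φ_{22} = (r_2 − r_1²) / (1 − r_1²)
r_1² = (0.78)² = 0.6084
Numerator = 0.748 − 0.6084 = 0.1396; denominator = 1 − 0.6084 = 0.3916
φ_{22} = 0.1396 / 0.3916 = 0.356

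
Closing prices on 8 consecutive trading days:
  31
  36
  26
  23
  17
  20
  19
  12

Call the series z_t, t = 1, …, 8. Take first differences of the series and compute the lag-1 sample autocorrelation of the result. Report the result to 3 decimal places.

First differences Δz: 5, -10, -3, -6, 3, -1, -7
Mean of differences = -2.7143
Numerator Σ(Δz_t−Δz̄)(Δz_{t+1}−Δz̄) = -69.5102
Denominator Σ(Δz_t−Δz̄)² = 177.4286
r_1(Δz) = -69.5102 / 177.4286 = -0.392

-0.392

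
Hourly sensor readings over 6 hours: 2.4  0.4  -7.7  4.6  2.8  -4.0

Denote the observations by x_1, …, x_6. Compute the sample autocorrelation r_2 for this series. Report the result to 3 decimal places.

Mean x̄ = (2.4 + 0.4 − 7.7 + 4.6 + 2.8 − 4.0)/6 = -0.2500
Deviations from mean: 2.6500, 0.6500, -7.4500, 4.8500, 3.0500, -3.7500
Σ(x_t−x̄)(x_{t+2}−x̄) = (-19.7425) + (3.1525) + (-22.7225) + (-18.1875) = -57.5000
Denominator Σ(x_t−x̄)² = 109.8350
r_2 = -57.5000 / 109.8350 = -0.524

-0.524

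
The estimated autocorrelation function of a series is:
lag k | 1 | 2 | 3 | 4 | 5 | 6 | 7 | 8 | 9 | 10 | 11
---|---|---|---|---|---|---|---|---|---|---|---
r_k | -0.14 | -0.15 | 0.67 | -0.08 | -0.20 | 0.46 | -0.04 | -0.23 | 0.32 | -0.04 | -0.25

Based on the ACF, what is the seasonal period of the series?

3

The largest autocorrelation is r_3 = 0.67, with weaker echoes at lags 6 (0.46) and 9 (0.32); the remaining lags stay at or below -0.04.
The dominant spike at lag 3 indicates a seasonal period of 3.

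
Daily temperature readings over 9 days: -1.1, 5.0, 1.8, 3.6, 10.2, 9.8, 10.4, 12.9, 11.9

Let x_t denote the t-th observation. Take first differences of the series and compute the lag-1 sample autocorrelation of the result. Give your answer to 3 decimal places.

First differences Δx: 6.1, -3.2, 1.8, 6.6, -0.4, 0.6, 2.5, -1.0
Mean of differences = 1.6250
Numerator Σ(Δx_t−Δx̄)(Δx_{t+1}−Δx̄) = -32.7581
Denominator Σ(Δx_t−Δx̄)² = 80.8950
r_1(Δx) = -32.7581 / 80.8950 = -0.405

-0.405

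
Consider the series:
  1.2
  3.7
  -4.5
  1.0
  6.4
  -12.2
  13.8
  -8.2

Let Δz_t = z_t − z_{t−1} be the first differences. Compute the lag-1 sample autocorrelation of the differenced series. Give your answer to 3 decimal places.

First differences Δz: 2.5, -8.2, 5.5, 5.4, -18.6, 26.0, -22.0
Mean of differences = -1.3429
Numerator Σ(Δz_t−Δz̄)(Δz_{t+1}−Δz̄) = -1180.1804
Denominator Σ(Δz_t−Δz̄)² = 1626.2371
r_1(Δz) = -1180.1804 / 1626.2371 = -0.726

-0.726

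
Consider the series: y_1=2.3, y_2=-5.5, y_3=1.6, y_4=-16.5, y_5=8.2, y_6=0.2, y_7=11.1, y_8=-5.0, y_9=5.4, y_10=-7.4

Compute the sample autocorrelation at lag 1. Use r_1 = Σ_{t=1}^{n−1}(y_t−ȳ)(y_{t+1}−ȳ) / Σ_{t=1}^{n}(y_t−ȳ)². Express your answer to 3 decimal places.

-0.498

Mean ȳ = (2.3 − 5.5 + 1.6 − 16.5 + 8.2 + 0.2 + 11.1 − 5.0 + 5.4 − 7.4)/10 = -0.5600
Numerator Σ_{t=1}^{9}(y_t−ȳ)(y_{t+1}−ȳ) = -302.3436
Denominator Σ(y_t−ȳ)² = 606.6240
r_1 = -302.3436 / 606.6240 = -0.498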